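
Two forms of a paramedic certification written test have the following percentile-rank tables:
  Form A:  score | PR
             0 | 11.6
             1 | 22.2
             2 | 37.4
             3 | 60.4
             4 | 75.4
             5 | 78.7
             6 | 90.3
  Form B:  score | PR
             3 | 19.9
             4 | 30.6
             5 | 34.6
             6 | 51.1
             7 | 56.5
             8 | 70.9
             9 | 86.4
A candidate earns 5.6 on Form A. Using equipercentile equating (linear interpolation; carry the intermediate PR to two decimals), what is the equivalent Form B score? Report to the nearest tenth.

9.0

PR of 5.6 on Form A: 78.7 + (5.6 − 5)/(6 − 5) × (90.3 − 78.7) = 85.66
On Form B, PR 85.66 falls between score 8 (PR 70.9) and 9 (PR 86.4).
Interpolate: 8 + (85.66 − 70.9)/(86.4 − 70.9) × (9 − 8) = 9.0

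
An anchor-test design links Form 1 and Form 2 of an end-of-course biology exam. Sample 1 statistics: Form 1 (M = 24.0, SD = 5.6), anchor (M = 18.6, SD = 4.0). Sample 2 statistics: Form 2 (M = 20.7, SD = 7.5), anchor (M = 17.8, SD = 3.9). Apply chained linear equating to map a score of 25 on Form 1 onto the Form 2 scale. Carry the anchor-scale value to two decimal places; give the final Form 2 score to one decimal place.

Form 1 → anchor (Sample 1): v = (4.0/5.6)(25 − 24.0) + 18.6 = 19.31
anchor → Form 2 (Sample 2): y = (7.5/3.9)(19.31 − 17.8) + 20.7 = 23.6

23.6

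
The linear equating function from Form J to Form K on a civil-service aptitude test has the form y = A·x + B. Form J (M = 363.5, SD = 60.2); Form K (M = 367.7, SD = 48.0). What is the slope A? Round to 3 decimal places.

A = SD_Y / SD_X = 48.0 / 60.2 = 0.797

0.797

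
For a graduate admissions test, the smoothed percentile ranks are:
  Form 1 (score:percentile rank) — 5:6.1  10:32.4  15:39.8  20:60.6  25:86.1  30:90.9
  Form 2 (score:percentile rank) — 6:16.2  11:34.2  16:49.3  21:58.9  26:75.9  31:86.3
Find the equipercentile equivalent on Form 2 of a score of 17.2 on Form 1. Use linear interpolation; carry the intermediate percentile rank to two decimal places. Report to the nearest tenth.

15.9

PR of 17.2 on Form 1: 39.8 + (17.2 − 15)/(20 − 15) × (60.6 − 39.8) = 48.95
On Form 2, PR 48.95 falls between score 11 (PR 34.2) and 16 (PR 49.3).
Interpolate: 11 + (48.95 − 34.2)/(49.3 − 34.2) × (16 − 11) = 15.9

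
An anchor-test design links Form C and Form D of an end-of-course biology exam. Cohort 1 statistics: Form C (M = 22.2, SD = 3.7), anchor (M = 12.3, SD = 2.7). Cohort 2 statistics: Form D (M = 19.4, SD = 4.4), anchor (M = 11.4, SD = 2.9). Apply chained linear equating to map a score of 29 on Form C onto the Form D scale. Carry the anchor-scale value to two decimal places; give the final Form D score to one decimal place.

28.3

Form C → anchor (Cohort 1): v = (2.7/3.7)(29 − 22.2) + 12.3 = 17.26
anchor → Form D (Cohort 2): y = (4.4/2.9)(17.26 − 11.4) + 19.4 = 28.3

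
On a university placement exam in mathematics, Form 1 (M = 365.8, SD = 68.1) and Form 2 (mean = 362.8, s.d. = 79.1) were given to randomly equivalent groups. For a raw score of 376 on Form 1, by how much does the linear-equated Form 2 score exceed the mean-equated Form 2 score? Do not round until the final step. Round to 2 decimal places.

1.65

Mean-equated: 376 + (362.8 − 365.8) = 373.00
Linear-equated: (79.1/68.1)(376 − 365.8) + 362.8 = 374.648
Difference = 374.648 − 373.00 = 1.65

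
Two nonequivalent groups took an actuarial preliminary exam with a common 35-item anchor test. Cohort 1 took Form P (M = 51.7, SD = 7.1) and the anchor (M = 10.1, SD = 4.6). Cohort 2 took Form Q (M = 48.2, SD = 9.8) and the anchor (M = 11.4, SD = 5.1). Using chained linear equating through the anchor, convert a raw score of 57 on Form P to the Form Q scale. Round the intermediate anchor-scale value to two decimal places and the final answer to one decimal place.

Form P → anchor (Cohort 1): v = (4.6/7.1)(57 − 51.7) + 10.1 = 13.53
anchor → Form Q (Cohort 2): y = (9.8/5.1)(13.53 − 11.4) + 48.2 = 52.3

52.3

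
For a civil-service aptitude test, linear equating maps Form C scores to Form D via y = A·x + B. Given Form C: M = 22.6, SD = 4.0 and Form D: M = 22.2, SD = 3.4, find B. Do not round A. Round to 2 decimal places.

2.99

A = SD_Y / SD_X = 3.4 / 4.0 = 0.850000
B = M_Y − A·M_X = 22.2 − 0.850000 × 22.6 = 2.99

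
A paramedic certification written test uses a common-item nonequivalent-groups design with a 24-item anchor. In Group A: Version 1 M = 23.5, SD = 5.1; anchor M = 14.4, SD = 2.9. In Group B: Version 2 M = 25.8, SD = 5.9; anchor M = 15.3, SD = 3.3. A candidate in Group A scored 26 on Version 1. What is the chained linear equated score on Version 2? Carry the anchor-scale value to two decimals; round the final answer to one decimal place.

Version 1 → anchor (Group A): v = (2.9/5.1)(26 − 23.5) + 14.4 = 15.82
anchor → Version 2 (Group B): y = (5.9/3.3)(15.82 − 15.3) + 25.8 = 26.7

26.7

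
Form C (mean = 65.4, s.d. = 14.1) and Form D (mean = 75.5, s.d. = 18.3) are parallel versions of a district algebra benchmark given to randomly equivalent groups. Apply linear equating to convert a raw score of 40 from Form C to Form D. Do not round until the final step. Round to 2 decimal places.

42.53

Linear equating: y = (SD_Y/SD_X)(x − M_X) + M_Y
y = (18.3/14.1)(40 − 65.4) + 75.5
y = 1.297872 × -25.4 + 75.5 = -32.9660 + 75.5 = 42.53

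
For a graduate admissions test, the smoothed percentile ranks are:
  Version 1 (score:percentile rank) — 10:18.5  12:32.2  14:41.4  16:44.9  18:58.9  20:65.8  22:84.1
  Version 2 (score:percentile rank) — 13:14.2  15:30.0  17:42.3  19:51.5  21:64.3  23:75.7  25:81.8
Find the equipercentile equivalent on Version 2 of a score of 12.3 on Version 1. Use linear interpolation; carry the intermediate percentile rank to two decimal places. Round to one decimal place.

15.6

PR of 12.3 on Version 1: 32.2 + (12.3 − 12)/(14 − 12) × (41.4 − 32.2) = 33.58
On Version 2, PR 33.58 falls between score 15 (PR 30.0) and 17 (PR 42.3).
Interpolate: 15 + (33.58 − 30.0)/(42.3 − 30.0) × (17 − 15) = 15.6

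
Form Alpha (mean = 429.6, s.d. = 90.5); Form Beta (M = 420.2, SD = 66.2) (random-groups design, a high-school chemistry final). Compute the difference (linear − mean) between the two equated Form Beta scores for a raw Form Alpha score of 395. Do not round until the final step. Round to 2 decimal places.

Mean-equated: 395 + (420.2 − 429.6) = 385.60
Linear-equated: (66.2/90.5)(395 − 429.6) + 420.2 = 394.890
Difference = 394.890 − 385.60 = 9.29

9.29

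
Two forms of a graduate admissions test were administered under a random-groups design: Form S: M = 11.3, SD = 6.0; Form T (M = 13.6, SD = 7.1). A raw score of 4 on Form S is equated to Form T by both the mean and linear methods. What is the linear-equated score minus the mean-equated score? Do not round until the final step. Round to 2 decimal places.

-1.34

Mean-equated: 4 + (13.6 − 11.3) = 6.30
Linear-equated: (7.1/6.0)(4 − 11.3) + 13.6 = 4.962
Difference = 4.962 − 6.30 = -1.34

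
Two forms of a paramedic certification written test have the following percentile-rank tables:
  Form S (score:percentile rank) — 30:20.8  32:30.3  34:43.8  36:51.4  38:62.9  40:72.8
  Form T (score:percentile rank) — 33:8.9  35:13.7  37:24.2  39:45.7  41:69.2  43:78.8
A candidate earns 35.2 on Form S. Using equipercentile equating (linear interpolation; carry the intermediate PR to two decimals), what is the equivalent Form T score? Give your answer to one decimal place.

PR of 35.2 on Form S: 43.8 + (35.2 − 34)/(36 − 34) × (51.4 − 43.8) = 48.36
On Form T, PR 48.36 falls between score 39 (PR 45.7) and 41 (PR 69.2).
Interpolate: 39 + (48.36 − 45.7)/(69.2 − 45.7) × (41 − 39) = 39.2

39.2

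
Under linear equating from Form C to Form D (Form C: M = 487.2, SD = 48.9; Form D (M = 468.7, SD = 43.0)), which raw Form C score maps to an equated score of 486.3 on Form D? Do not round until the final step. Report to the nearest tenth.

Invert y = (SD_Y/SD_X)(x − M_X) + M_Y:
x = (SD_X/SD_Y)(y − M_Y) + M_X = (48.9/43.0)(486.3 − 468.7) + 487.2
x = 1.137209 × 17.600 + 487.2 = 507.2

507.2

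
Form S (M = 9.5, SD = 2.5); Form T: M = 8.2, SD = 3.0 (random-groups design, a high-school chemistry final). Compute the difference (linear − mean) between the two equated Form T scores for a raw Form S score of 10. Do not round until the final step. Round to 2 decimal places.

0.10

Mean-equated: 10 + (8.2 − 9.5) = 8.70
Linear-equated: (3.0/2.5)(10 − 9.5) + 8.2 = 8.800
Difference = 8.800 − 8.70 = 0.10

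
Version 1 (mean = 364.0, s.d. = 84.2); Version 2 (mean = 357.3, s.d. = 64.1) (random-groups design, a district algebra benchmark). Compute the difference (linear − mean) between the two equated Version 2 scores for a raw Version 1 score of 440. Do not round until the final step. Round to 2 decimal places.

Mean-equated: 440 + (357.3 − 364.0) = 433.30
Linear-equated: (64.1/84.2)(440 − 364.0) + 357.3 = 415.157
Difference = 415.157 − 433.30 = -18.14

-18.14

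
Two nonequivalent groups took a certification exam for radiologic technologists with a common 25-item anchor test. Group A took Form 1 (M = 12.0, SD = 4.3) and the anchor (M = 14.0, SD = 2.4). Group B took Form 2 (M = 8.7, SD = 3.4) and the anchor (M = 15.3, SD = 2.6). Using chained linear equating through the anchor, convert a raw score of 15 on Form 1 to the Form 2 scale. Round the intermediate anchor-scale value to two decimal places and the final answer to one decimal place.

9.2

Form 1 → anchor (Group A): v = (2.4/4.3)(15 − 12.0) + 14.0 = 15.67
anchor → Form 2 (Group B): y = (3.4/2.6)(15.67 − 15.3) + 8.7 = 9.2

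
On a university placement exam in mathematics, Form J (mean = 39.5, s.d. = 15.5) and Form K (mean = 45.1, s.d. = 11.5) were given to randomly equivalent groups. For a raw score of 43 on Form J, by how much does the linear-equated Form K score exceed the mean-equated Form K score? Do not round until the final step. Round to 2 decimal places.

Mean-equated: 43 + (45.1 − 39.5) = 48.60
Linear-equated: (11.5/15.5)(43 − 39.5) + 45.1 = 47.697
Difference = 47.697 − 48.60 = -0.90

-0.90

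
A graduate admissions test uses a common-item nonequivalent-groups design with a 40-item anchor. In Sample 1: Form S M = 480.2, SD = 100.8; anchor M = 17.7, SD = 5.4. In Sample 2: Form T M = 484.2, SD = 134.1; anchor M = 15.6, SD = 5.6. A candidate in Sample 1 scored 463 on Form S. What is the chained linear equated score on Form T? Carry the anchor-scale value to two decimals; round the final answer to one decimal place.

Form S → anchor (Sample 1): v = (5.4/100.8)(463 − 480.2) + 17.7 = 16.78
anchor → Form T (Sample 2): y = (134.1/5.6)(16.78 − 15.6) + 484.2 = 512.5

512.5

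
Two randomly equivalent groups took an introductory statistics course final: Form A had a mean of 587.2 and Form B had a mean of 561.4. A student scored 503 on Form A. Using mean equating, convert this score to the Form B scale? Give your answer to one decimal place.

Mean equating: y = x + (M_Y − M_X) = 503 + (561.4 − 587.2) = 477.2

477.2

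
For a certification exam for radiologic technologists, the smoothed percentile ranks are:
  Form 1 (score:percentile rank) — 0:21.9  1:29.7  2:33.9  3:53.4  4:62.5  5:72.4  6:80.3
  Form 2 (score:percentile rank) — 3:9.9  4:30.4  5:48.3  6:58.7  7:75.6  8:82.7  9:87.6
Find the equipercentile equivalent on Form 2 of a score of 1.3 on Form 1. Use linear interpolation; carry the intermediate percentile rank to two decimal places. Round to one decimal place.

4.0

PR of 1.3 on Form 1: 29.7 + (1.3 − 1)/(2 − 1) × (33.9 − 29.7) = 30.96
On Form 2, PR 30.96 falls between score 4 (PR 30.4) and 5 (PR 48.3).
Interpolate: 4 + (30.96 − 30.4)/(48.3 − 30.4) × (5 − 4) = 4.0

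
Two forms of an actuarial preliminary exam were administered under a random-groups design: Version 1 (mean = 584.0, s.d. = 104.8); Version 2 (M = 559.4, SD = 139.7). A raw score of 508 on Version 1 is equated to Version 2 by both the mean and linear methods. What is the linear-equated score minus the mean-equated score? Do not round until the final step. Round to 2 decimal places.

-25.31

Mean-equated: 508 + (559.4 − 584.0) = 483.40
Linear-equated: (139.7/104.8)(508 − 584.0) + 559.4 = 458.091
Difference = 458.091 − 483.40 = -25.31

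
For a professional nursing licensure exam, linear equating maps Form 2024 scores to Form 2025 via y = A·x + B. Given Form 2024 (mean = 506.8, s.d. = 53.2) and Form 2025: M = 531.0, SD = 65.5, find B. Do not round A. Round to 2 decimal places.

A = SD_Y / SD_X = 65.5 / 53.2 = 1.231203
B = M_Y − A·M_X = 531.0 − 1.231203 × 506.8 = -92.97

-92.97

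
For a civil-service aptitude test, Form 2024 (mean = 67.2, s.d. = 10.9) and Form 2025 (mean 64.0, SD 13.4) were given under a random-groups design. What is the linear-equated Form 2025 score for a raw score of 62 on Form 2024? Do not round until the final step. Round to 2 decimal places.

Linear equating: y = (SD_Y/SD_X)(x − M_X) + M_Y
y = (13.4/10.9)(62 − 67.2) + 64.0
y = 1.229358 × -5.2 + 64.0 = -6.3927 + 64.0 = 57.61

57.61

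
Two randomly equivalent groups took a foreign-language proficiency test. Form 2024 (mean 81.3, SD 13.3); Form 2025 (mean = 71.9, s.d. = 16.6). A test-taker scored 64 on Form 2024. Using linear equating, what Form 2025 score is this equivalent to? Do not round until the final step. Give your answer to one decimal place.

50.3

Linear equating: y = (SD_Y/SD_X)(x − M_X) + M_Y
y = (16.6/13.3)(64 − 81.3) + 71.9
y = 1.248120 × -17.3 + 71.9 = -21.5925 + 71.9 = 50.3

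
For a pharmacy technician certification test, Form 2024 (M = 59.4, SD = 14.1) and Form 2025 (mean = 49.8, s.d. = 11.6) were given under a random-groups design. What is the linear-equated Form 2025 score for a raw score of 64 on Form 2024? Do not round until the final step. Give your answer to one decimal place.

53.6

Linear equating: y = (SD_Y/SD_X)(x − M_X) + M_Y
y = (11.6/14.1)(64 − 59.4) + 49.8
y = 0.822695 × 4.6 + 49.8 = 3.7844 + 49.8 = 53.6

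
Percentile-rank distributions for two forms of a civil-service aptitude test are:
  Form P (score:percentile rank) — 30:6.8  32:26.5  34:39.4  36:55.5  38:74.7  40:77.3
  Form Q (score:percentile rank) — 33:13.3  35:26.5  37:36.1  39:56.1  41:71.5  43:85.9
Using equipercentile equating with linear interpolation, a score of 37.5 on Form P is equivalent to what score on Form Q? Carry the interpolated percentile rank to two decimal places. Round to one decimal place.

PR of 37.5 on Form P: 55.5 + (37.5 − 36)/(38 − 36) × (74.7 − 55.5) = 69.90
On Form Q, PR 69.90 falls between score 39 (PR 56.1) and 41 (PR 71.5).
Interpolate: 39 + (69.90 − 56.1)/(71.5 − 56.1) × (41 − 39) = 40.8

40.8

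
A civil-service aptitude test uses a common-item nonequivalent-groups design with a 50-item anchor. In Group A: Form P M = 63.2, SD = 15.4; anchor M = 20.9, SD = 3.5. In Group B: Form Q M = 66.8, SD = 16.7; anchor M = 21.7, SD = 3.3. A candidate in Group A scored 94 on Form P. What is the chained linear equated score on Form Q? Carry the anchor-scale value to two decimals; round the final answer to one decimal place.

Form P → anchor (Group A): v = (3.5/15.4)(94 − 63.2) + 20.9 = 27.90
anchor → Form Q (Group B): y = (16.7/3.3)(27.90 − 21.7) + 66.8 = 98.2

98.2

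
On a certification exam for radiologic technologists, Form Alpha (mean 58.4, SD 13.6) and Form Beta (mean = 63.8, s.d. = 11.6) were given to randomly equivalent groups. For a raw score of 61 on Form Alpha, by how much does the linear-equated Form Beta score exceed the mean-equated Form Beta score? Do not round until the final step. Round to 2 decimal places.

-0.38

Mean-equated: 61 + (63.8 − 58.4) = 66.40
Linear-equated: (11.6/13.6)(61 − 58.4) + 63.8 = 66.018
Difference = 66.018 − 66.40 = -0.38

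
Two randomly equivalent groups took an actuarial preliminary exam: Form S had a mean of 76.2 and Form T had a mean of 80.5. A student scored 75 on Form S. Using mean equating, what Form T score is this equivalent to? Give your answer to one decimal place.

79.3

Mean equating: y = x + (M_Y − M_X) = 75 + (80.5 − 76.2) = 79.3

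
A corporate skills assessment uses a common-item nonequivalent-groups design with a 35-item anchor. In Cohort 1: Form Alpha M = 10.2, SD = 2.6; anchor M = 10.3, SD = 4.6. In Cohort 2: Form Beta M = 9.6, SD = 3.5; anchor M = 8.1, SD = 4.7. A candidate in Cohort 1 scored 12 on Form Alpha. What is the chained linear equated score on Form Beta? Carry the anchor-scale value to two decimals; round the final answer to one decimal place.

Form Alpha → anchor (Cohort 1): v = (4.6/2.6)(12 − 10.2) + 10.3 = 13.48
anchor → Form Beta (Cohort 2): y = (3.5/4.7)(13.48 − 8.1) + 9.6 = 13.6

13.6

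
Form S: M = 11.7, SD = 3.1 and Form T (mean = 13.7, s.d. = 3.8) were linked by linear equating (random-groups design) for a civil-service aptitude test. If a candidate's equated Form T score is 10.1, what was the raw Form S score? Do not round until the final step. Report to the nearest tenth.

Invert y = (SD_Y/SD_X)(x − M_X) + M_Y:
x = (SD_X/SD_Y)(y − M_Y) + M_X = (3.1/3.8)(10.1 − 13.7) + 11.7
x = 0.815789 × -3.600 + 11.7 = 8.8

8.8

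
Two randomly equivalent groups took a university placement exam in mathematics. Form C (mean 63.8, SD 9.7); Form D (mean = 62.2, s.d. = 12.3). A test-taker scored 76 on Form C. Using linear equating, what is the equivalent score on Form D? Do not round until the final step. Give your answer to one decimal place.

Linear equating: y = (SD_Y/SD_X)(x − M_X) + M_Y
y = (12.3/9.7)(76 − 63.8) + 62.2
y = 1.268041 × 12.2 + 62.2 = 15.4701 + 62.2 = 77.7

77.7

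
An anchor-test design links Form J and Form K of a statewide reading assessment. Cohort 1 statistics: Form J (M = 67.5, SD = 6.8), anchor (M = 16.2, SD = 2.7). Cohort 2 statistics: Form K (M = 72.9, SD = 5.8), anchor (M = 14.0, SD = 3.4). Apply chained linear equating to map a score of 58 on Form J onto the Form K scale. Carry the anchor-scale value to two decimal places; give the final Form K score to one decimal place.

Form J → anchor (Cohort 1): v = (2.7/6.8)(58 − 67.5) + 16.2 = 12.43
anchor → Form K (Cohort 2): y = (5.8/3.4)(12.43 − 14.0) + 72.9 = 70.2

70.2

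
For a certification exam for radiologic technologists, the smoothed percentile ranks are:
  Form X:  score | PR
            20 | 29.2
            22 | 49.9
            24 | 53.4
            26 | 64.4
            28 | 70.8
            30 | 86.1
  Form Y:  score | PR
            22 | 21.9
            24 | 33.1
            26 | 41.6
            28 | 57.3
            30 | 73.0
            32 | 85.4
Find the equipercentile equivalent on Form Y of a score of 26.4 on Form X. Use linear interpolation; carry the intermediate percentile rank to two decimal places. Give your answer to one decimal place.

29.1

PR of 26.4 on Form X: 64.4 + (26.4 − 26)/(28 − 26) × (70.8 − 64.4) = 65.68
On Form Y, PR 65.68 falls between score 28 (PR 57.3) and 30 (PR 73.0).
Interpolate: 28 + (65.68 − 57.3)/(73.0 − 57.3) × (30 − 28) = 29.1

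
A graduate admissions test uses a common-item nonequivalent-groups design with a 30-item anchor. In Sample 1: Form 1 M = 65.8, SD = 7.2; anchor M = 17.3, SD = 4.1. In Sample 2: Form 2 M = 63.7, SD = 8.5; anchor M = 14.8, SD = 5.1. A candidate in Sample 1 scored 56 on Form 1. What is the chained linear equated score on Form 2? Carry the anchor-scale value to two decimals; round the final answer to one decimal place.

58.6

Form 1 → anchor (Sample 1): v = (4.1/7.2)(56 − 65.8) + 17.3 = 11.72
anchor → Form 2 (Sample 2): y = (8.5/5.1)(11.72 − 14.8) + 63.7 = 58.6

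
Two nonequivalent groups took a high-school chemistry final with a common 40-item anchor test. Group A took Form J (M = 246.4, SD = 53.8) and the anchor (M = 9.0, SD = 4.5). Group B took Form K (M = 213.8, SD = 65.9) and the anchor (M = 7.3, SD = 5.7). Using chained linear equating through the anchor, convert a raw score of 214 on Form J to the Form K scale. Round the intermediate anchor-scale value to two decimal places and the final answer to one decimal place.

Form J → anchor (Group A): v = (4.5/53.8)(214 − 246.4) + 9.0 = 6.29
anchor → Form K (Group B): y = (65.9/5.7)(6.29 − 7.3) + 213.8 = 202.1

202.1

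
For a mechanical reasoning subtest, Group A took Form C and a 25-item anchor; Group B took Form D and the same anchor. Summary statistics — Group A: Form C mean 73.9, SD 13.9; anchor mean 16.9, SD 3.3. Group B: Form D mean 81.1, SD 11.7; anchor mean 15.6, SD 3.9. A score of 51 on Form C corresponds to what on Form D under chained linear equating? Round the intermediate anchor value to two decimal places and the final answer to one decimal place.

Form C → anchor (Group A): v = (3.3/13.9)(51 − 73.9) + 16.9 = 11.46
anchor → Form D (Group B): y = (11.7/3.9)(11.46 − 15.6) + 81.1 = 68.7

68.7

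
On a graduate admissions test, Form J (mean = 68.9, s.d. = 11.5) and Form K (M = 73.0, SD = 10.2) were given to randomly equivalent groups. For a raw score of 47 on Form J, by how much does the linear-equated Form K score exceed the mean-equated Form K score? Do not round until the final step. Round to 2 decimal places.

2.48

Mean-equated: 47 + (73.0 − 68.9) = 51.10
Linear-equated: (10.2/11.5)(47 − 68.9) + 73.0 = 53.576
Difference = 53.576 − 51.10 = 2.48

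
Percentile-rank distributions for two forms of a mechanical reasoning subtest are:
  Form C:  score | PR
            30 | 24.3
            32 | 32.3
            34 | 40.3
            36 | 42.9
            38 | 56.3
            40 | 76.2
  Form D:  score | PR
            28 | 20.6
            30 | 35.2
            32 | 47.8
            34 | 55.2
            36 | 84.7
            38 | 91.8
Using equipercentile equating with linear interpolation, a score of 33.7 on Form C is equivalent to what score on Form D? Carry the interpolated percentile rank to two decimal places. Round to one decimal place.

PR of 33.7 on Form C: 32.3 + (33.7 − 32)/(34 − 32) × (40.3 − 32.3) = 39.10
On Form D, PR 39.10 falls between score 30 (PR 35.2) and 32 (PR 47.8).
Interpolate: 30 + (39.10 − 35.2)/(47.8 − 35.2) × (32 − 30) = 30.6

30.6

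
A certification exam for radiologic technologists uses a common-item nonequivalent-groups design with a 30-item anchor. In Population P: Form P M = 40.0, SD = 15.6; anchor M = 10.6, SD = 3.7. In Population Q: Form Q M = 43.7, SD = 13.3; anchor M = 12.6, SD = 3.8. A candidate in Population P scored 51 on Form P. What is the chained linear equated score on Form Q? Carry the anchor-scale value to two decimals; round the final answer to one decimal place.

45.8

Form P → anchor (Population P): v = (3.7/15.6)(51 − 40.0) + 10.6 = 13.21
anchor → Form Q (Population Q): y = (13.3/3.8)(13.21 − 12.6) + 43.7 = 45.8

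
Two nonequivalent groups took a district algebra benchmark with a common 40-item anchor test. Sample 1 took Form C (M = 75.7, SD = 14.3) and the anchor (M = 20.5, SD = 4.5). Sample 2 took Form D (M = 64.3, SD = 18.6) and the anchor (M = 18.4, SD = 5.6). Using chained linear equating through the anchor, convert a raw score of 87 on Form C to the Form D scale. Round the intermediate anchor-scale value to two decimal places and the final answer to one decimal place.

83.1

Form C → anchor (Sample 1): v = (4.5/14.3)(87 − 75.7) + 20.5 = 24.06
anchor → Form D (Sample 2): y = (18.6/5.6)(24.06 − 18.4) + 64.3 = 83.1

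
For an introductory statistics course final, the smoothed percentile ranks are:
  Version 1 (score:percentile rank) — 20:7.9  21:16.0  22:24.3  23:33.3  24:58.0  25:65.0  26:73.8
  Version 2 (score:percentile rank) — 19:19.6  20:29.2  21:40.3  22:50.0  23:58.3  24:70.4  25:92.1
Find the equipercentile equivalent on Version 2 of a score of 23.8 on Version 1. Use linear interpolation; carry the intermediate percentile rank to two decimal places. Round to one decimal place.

PR of 23.8 on Version 1: 33.3 + (23.8 − 23)/(24 − 23) × (58.0 − 33.3) = 53.06
On Version 2, PR 53.06 falls between score 22 (PR 50.0) and 23 (PR 58.3).
Interpolate: 22 + (53.06 − 50.0)/(58.3 − 50.0) × (23 − 22) = 22.4

22.4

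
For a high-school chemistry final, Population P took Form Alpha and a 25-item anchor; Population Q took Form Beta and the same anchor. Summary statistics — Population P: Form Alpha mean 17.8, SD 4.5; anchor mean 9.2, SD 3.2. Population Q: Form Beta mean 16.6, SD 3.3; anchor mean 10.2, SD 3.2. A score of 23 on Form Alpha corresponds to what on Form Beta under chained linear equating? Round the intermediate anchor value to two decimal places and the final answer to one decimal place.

19.4

Form Alpha → anchor (Population P): v = (3.2/4.5)(23 − 17.8) + 9.2 = 12.90
anchor → Form Beta (Population Q): y = (3.3/3.2)(12.90 − 10.2) + 16.6 = 19.4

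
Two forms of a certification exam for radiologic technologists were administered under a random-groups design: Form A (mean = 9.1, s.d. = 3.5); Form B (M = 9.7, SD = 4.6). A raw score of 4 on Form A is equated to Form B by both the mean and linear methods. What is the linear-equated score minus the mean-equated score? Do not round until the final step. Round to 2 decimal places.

-1.60

Mean-equated: 4 + (9.7 − 9.1) = 4.60
Linear-equated: (4.6/3.5)(4 − 9.1) + 9.7 = 2.997
Difference = 2.997 − 4.60 = -1.60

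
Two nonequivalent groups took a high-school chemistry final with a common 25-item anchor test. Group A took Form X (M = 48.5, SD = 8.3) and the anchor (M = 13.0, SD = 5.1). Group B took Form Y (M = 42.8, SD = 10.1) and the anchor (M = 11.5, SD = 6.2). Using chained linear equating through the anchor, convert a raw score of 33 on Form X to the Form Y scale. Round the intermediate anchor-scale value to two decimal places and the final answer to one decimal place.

29.7

Form X → anchor (Group A): v = (5.1/8.3)(33 − 48.5) + 13.0 = 3.48
anchor → Form Y (Group B): y = (10.1/6.2)(3.48 − 11.5) + 42.8 = 29.7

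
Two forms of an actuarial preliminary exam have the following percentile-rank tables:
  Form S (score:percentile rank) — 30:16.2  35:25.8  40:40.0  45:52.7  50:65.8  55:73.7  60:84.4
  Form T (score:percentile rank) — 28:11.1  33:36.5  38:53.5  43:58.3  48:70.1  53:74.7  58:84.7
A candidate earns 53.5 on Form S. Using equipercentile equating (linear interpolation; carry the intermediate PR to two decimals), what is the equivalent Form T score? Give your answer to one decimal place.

PR of 53.5 on Form S: 65.8 + (53.5 − 50)/(55 − 50) × (73.7 − 65.8) = 71.33
On Form T, PR 71.33 falls between score 48 (PR 70.1) and 53 (PR 74.7).
Interpolate: 48 + (71.33 − 70.1)/(74.7 − 70.1) × (53 − 48) = 49.3

49.3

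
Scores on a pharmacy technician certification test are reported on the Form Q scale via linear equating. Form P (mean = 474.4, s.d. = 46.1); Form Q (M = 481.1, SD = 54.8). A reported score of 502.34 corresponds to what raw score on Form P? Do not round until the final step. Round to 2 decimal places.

Invert y = (SD_Y/SD_X)(x − M_X) + M_Y:
x = (SD_X/SD_Y)(y − M_Y) + M_X = (46.1/54.8)(502.34 − 481.1) + 474.4
x = 0.841241 × 21.240 + 474.4 = 492.27

492.27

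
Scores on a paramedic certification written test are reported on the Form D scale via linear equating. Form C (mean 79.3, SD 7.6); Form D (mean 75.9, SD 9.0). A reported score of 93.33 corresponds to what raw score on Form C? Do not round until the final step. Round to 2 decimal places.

94.02

Invert y = (SD_Y/SD_X)(x − M_X) + M_Y:
x = (SD_X/SD_Y)(y − M_Y) + M_X = (7.6/9.0)(93.33 − 75.9) + 79.3
x = 0.844444 × 17.430 + 79.3 = 94.02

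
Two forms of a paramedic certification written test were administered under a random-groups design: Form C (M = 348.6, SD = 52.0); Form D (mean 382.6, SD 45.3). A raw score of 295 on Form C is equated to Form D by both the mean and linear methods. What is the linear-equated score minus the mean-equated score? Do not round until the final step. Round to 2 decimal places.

Mean-equated: 295 + (382.6 − 348.6) = 329.00
Linear-equated: (45.3/52.0)(295 − 348.6) + 382.6 = 335.906
Difference = 335.906 − 329.00 = 6.91

6.91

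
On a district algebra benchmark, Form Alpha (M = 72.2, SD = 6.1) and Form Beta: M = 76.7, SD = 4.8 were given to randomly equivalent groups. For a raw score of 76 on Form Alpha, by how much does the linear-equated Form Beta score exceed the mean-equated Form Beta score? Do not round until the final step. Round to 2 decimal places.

-0.81

Mean-equated: 76 + (76.7 − 72.2) = 80.50
Linear-equated: (4.8/6.1)(76 − 72.2) + 76.7 = 79.690
Difference = 79.690 − 80.50 = -0.81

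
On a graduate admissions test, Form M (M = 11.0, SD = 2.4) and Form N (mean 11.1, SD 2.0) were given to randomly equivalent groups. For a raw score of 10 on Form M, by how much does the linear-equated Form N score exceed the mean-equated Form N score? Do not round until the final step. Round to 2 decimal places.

0.17

Mean-equated: 10 + (11.1 − 11.0) = 10.10
Linear-equated: (2.0/2.4)(10 − 11.0) + 11.1 = 10.267
Difference = 10.267 − 10.10 = 0.17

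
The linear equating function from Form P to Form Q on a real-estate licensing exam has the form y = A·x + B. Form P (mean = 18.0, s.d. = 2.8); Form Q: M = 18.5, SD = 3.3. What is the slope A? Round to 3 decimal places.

A = SD_Y / SD_X = 3.3 / 2.8 = 1.179

1.179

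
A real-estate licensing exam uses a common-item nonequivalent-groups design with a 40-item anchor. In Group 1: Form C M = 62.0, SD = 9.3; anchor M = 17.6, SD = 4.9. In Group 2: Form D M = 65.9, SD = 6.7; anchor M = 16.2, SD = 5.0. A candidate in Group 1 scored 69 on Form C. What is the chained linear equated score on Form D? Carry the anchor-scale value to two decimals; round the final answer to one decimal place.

72.7

Form C → anchor (Group 1): v = (4.9/9.3)(69 − 62.0) + 17.6 = 21.29
anchor → Form D (Group 2): y = (6.7/5.0)(21.29 − 16.2) + 65.9 = 72.7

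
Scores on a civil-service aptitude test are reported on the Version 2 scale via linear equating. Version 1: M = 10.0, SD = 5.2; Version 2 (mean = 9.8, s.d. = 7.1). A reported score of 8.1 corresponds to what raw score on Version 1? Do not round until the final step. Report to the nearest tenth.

Invert y = (SD_Y/SD_X)(x − M_X) + M_Y:
x = (SD_X/SD_Y)(y − M_Y) + M_X = (5.2/7.1)(8.1 − 9.8) + 10.0
x = 0.732394 × -1.700 + 10.0 = 8.8

8.8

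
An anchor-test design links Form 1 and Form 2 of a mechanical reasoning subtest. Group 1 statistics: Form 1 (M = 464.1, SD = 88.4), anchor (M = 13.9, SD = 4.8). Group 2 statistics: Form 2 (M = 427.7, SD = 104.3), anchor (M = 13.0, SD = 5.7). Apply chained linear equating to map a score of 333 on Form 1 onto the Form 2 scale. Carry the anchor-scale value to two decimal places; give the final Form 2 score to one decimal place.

313.9

Form 1 → anchor (Group 1): v = (4.8/88.4)(333 − 464.1) + 13.9 = 6.78
anchor → Form 2 (Group 2): y = (104.3/5.7)(6.78 − 13.0) + 427.7 = 313.9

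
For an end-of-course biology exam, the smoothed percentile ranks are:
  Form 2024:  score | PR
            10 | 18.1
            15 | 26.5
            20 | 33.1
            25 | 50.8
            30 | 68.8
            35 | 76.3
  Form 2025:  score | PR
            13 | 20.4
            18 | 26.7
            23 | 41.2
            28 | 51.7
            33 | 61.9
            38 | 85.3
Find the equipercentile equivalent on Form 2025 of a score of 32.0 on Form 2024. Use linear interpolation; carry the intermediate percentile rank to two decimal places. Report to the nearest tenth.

35.1

PR of 32.0 on Form 2024: 68.8 + (32.0 − 30)/(35 − 30) × (76.3 − 68.8) = 71.80
On Form 2025, PR 71.80 falls between score 33 (PR 61.9) and 38 (PR 85.3).
Interpolate: 33 + (71.80 − 61.9)/(85.3 − 61.9) × (38 − 33) = 35.1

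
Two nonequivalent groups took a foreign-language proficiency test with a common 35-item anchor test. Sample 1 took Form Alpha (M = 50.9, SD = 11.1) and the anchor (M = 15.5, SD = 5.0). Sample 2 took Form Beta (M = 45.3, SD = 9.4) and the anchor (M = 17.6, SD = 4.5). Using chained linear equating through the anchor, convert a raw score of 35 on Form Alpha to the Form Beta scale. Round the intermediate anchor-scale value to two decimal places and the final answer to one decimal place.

Form Alpha → anchor (Sample 1): v = (5.0/11.1)(35 − 50.9) + 15.5 = 8.34
anchor → Form Beta (Sample 2): y = (9.4/4.5)(8.34 − 17.6) + 45.3 = 26.0

26.0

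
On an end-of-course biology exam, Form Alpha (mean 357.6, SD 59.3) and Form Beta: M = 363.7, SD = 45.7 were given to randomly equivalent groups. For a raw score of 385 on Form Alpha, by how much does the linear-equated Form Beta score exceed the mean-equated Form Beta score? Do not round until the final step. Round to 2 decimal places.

Mean-equated: 385 + (363.7 − 357.6) = 391.10
Linear-equated: (45.7/59.3)(385 − 357.6) + 363.7 = 384.816
Difference = 384.816 − 391.10 = -6.28

-6.28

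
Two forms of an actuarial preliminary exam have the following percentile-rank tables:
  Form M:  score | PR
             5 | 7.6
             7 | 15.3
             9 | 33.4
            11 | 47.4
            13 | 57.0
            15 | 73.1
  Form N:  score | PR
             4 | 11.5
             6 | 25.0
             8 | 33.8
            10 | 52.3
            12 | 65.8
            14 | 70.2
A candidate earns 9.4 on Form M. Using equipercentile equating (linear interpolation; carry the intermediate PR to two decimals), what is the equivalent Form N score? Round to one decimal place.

PR of 9.4 on Form M: 33.4 + (9.4 − 9)/(11 − 9) × (47.4 − 33.4) = 36.20
On Form N, PR 36.20 falls between score 8 (PR 33.8) and 10 (PR 52.3).
Interpolate: 8 + (36.20 − 33.8)/(52.3 − 33.8) × (10 − 8) = 8.3

8.3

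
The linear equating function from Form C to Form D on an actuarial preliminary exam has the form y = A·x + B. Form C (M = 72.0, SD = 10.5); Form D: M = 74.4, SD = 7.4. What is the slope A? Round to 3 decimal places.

A = SD_Y / SD_X = 7.4 / 10.5 = 0.705

0.705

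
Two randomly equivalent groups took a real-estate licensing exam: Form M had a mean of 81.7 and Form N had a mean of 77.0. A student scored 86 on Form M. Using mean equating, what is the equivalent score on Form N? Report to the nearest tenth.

Mean equating: y = x + (M_Y − M_X) = 86 + (77.0 − 81.7) = 81.3

81.3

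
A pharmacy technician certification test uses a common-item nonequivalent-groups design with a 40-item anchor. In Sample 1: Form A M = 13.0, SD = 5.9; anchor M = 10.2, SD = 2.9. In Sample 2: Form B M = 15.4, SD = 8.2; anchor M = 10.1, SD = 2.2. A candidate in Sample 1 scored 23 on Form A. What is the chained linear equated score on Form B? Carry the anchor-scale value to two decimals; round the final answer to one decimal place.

34.1

Form A → anchor (Sample 1): v = (2.9/5.9)(23 − 13.0) + 10.2 = 15.12
anchor → Form B (Sample 2): y = (8.2/2.2)(15.12 − 10.1) + 15.4 = 34.1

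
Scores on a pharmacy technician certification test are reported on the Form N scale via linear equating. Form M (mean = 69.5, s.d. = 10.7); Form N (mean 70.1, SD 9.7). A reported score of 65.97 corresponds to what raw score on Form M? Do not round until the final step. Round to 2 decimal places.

Invert y = (SD_Y/SD_X)(x − M_X) + M_Y:
x = (SD_X/SD_Y)(y − M_Y) + M_X = (10.7/9.7)(65.97 − 70.1) + 69.5
x = 1.103093 × -4.130 + 69.5 = 64.94

64.94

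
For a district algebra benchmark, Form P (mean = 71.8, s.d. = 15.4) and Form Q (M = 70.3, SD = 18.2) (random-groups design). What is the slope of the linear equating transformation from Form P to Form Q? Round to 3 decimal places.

1.182

A = SD_Y / SD_X = 18.2 / 15.4 = 1.182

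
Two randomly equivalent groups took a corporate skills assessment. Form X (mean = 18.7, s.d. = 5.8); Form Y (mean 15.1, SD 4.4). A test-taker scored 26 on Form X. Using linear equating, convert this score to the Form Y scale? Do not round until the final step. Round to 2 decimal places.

Linear equating: y = (SD_Y/SD_X)(x − M_X) + M_Y
y = (4.4/5.8)(26 − 18.7) + 15.1
y = 0.758621 × 7.3 + 15.1 = 5.5379 + 15.1 = 20.64

20.64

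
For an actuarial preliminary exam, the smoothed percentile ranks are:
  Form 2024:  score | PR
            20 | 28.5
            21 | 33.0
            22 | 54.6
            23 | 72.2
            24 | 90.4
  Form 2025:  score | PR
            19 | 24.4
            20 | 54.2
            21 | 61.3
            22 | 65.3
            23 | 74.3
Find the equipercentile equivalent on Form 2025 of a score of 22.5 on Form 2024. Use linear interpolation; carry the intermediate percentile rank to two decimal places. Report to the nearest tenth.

PR of 22.5 on Form 2024: 54.6 + (22.5 − 22)/(23 − 22) × (72.2 − 54.6) = 63.40
On Form 2025, PR 63.40 falls between score 21 (PR 61.3) and 22 (PR 65.3).
Interpolate: 21 + (63.40 − 61.3)/(65.3 − 61.3) × (22 − 21) = 21.5

21.5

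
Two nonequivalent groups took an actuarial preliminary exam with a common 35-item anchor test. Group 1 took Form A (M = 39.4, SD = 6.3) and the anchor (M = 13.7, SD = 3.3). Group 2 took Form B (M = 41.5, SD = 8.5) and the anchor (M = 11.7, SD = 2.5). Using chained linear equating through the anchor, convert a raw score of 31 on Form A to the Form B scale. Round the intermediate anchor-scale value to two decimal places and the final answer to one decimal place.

33.3

Form A → anchor (Group 1): v = (3.3/6.3)(31 − 39.4) + 13.7 = 9.30
anchor → Form B (Group 2): y = (8.5/2.5)(9.30 − 11.7) + 41.5 = 33.3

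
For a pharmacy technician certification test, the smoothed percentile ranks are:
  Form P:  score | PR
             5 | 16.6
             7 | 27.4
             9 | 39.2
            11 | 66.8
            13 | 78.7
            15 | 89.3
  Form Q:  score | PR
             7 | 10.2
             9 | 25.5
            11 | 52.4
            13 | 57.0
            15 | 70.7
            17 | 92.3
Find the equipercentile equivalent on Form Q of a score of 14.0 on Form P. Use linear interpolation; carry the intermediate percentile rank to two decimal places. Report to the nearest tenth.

16.2

PR of 14.0 on Form P: 78.7 + (14.0 − 13)/(15 − 13) × (89.3 − 78.7) = 84.00
On Form Q, PR 84.00 falls between score 15 (PR 70.7) and 17 (PR 92.3).
Interpolate: 15 + (84.00 − 70.7)/(92.3 − 70.7) × (17 − 15) = 16.2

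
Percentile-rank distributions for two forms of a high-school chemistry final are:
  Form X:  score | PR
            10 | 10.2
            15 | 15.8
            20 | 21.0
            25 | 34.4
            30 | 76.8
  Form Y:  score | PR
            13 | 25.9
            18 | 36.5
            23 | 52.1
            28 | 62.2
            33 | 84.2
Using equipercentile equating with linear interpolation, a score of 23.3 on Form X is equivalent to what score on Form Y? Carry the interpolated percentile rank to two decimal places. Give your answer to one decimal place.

14.9

PR of 23.3 on Form X: 21.0 + (23.3 − 20)/(25 − 20) × (34.4 − 21.0) = 29.84
On Form Y, PR 29.84 falls between score 13 (PR 25.9) and 18 (PR 36.5).
Interpolate: 13 + (29.84 − 25.9)/(36.5 − 25.9) × (18 − 13) = 14.9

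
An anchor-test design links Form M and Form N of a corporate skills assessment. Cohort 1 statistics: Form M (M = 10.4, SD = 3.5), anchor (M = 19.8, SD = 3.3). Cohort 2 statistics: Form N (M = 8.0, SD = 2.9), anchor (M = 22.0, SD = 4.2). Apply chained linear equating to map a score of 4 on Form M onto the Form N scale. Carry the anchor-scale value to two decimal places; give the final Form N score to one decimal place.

Form M → anchor (Cohort 1): v = (3.3/3.5)(4 − 10.4) + 19.8 = 13.77
anchor → Form N (Cohort 2): y = (2.9/4.2)(13.77 − 22.0) + 8.0 = 2.3

2.3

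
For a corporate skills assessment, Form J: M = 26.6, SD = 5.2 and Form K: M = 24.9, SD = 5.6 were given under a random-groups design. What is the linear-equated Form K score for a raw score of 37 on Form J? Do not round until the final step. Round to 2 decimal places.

36.10

Linear equating: y = (SD_Y/SD_X)(x − M_X) + M_Y
y = (5.6/5.2)(37 − 26.6) + 24.9
y = 1.076923 × 10.4 + 24.9 = 11.2000 + 24.9 = 36.10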